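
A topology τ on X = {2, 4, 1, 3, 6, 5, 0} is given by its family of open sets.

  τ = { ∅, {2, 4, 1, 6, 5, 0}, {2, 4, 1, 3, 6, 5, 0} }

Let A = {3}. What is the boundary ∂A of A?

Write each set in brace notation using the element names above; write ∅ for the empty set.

{3}

U open, U⊆A: ∅. int(A) = ⋃ = ∅
X∖A={2, 4, 1, 6, 5, 0}, int(X∖A)={2, 4, 1, 6, 5, 0}, hence cl(A)={3}
∂A: remove int from cl → {3}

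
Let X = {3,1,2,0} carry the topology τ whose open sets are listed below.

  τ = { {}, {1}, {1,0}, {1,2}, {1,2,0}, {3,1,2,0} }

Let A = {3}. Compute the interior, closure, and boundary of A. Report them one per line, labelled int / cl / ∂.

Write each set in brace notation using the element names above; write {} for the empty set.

int(A) = {}
cl(A)  = {3}
∂A     = {3}

interior: largest open inside A is {} (from {})
cl via duality: int({1,2,0}) = {1,2,0}, so X∖{1,2,0} = {3}
cl∖int = {3}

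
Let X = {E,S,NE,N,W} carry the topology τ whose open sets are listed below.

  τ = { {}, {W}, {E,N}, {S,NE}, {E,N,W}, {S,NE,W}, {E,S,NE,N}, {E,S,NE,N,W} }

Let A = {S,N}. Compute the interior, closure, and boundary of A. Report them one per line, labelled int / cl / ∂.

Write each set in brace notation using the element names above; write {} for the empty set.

opens ⊆ A: {}; union → int = {}
complement {E,NE,W}; its interior {W}; cl(A) = X∖{W} = {E,S,NE,N}
boundary = {E,S,NE,N} ∖ {} = {E,S,NE,N}

int(A) = {}
cl(A)  = {E,S,NE,N}
∂A     = {E,S,NE,N}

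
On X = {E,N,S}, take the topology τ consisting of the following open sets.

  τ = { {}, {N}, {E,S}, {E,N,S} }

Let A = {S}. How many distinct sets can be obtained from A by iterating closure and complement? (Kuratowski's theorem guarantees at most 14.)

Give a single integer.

6

cl via duality: int({E,N}) = {N}, so X∖{N} = {E,S}
Write k for closure, c for complement:
  1. A     = {S}
  2. kA    = {E,S}
  3. cA    = {E,N}
  4. ckA   = {N}
  5. kcA   = {E,N,S}
  6. ckcA  = {}
applying k or c yields no new set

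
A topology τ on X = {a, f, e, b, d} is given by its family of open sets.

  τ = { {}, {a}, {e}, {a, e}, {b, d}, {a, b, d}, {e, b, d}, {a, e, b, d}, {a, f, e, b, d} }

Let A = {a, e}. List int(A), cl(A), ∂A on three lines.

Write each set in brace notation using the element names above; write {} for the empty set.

U open, U⊆A: {}, {e}, {a}, {a, e}. int(A) = ⋃ = {a, e}
X∖A={f, b, d}, int(X∖A)={b, d}, hence cl(A)={a, f, e}
∂A: remove int from cl → {f}

int(A) = {a, e}
cl(A)  = {a, f, e}
∂A     = {f}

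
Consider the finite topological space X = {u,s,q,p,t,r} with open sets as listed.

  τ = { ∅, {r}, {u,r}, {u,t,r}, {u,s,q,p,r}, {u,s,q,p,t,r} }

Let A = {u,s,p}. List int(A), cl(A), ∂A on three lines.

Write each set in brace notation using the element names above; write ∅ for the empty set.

interior: largest open inside A is ∅ (from ∅)
cl via duality: int({q,t,r}) = {r}, so X∖{r} = {u,s,q,p,t}
cl∖int = {u,s,q,p,t}

int(A) = ∅
cl(A)  = {u,s,q,p,t}
∂A     = {u,s,q,p,t}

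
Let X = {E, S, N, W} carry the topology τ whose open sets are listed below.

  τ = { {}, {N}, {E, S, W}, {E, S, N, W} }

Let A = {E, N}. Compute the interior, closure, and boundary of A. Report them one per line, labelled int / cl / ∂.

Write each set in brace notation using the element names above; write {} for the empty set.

open subsets of A: {}, {N}; so int(A) = {N}
closure: X∖int(X∖A) = X∖{} = {E, S, N, W}
∂A = {E, S, N, W} minus {N} = {E, S, W}

int(A) = {N}
cl(A)  = {E, S, N, W}
∂A     = {E, S, W}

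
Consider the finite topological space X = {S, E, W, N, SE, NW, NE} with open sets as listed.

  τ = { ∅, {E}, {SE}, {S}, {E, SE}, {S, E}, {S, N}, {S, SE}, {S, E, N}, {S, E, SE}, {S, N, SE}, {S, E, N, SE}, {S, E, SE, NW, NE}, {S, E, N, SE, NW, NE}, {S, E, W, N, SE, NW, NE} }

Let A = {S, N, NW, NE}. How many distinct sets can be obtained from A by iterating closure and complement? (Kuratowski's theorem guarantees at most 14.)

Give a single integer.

closure: X∖int(X∖A) = X∖{E, SE} = {S, W, N, NW, NE}
Let k=closure and c=complement:
  1. A     = {S, N, NW, NE}
  2. kA    = {S, W, N, NW, NE}
  3. cA    = {E, W, SE}
  4. ckA   = {E, SE}
  5. kcA   = {E, W, SE, NW, NE}
  6. ckcA  = {S, N}
— saturated at 6

6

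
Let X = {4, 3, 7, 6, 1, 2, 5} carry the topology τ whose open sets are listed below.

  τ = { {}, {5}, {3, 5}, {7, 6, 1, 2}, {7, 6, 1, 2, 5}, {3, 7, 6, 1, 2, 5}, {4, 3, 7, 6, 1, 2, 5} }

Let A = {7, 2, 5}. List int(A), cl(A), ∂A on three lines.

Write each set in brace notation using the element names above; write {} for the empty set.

interior: largest open inside A is {5} (from {}, {5})
cl via duality: int({4, 3, 6, 1}) = {}, so X∖{} = {4, 3, 7, 6, 1, 2, 5}
cl∖int = {4, 3, 7, 6, 1, 2}

int(A) = {5}
cl(A)  = {4, 3, 7, 6, 1, 2, 5}
∂A     = {4, 3, 7, 6, 1, 2}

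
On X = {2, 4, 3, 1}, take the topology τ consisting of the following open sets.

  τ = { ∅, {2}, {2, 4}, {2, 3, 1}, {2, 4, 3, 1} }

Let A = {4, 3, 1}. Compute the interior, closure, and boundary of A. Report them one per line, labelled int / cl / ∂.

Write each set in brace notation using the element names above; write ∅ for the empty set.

int(A) = ∅
cl(A)  = {4, 3, 1}
∂A     = {4, 3, 1}

open subsets of A: ∅; so int(A) = ∅
closure: X∖int(X∖A) = X∖{2} = {4, 3, 1}
∂A = {4, 3, 1} minus ∅ = {4, 3, 1}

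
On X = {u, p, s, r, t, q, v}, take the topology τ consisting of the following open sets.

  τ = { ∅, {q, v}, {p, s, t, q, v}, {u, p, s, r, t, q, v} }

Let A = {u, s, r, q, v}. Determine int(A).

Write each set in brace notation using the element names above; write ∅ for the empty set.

U open, U⊆A: ∅, {q, v}. int(A) = ⋃ = {q, v}

{q, v}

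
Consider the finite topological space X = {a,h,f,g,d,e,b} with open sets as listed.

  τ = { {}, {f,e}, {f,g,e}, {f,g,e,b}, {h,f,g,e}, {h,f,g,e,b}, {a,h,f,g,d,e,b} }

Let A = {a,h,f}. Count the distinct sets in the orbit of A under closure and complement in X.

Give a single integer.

4

cl via duality: int({g,d,e,b}) = {}, so X∖{} = {a,h,f,g,d,e,b}
Write k for closure, c for complement:
  1. A     = {a,h,f}
  2. kA    = {a,h,f,g,d,e,b}
  3. cA    = {g,d,e,b}
  4. ckA   = {}
applying k or c yields no new set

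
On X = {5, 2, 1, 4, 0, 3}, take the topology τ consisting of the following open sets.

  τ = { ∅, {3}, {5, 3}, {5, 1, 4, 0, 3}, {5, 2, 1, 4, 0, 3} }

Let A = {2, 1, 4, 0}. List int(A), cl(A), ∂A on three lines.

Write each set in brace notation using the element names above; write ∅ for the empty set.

interior: largest open inside A is ∅ (from ∅)
cl via duality: int({5, 3}) = {5, 3}, so X∖{5, 3} = {2, 1, 4, 0}
cl∖int = {2, 1, 4, 0}

int(A) = ∅
cl(A)  = {2, 1, 4, 0}
∂A     = {2, 1, 4, 0}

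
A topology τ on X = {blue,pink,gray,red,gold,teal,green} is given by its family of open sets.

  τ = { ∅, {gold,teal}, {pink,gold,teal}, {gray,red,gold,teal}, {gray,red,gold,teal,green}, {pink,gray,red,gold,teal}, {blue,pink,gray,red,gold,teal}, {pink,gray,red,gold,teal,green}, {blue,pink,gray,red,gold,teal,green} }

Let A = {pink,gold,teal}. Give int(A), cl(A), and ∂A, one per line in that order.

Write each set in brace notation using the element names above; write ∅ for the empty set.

int(A) = {pink,gold,teal}
cl(A)  = {blue,pink,gray,red,gold,teal,green}
∂A     = {blue,gray,red,green}

opens ⊆ A: ∅, {gold,teal}, {pink,gold,teal}; union → int = {pink,gold,teal}
complement {blue,gray,red,green}; its interior ∅; cl(A) = X∖∅ = {blue,pink,gray,red,gold,teal,green}
boundary = {blue,pink,gray,red,gold,teal,green} ∖ {pink,gold,teal} = {blue,gray,red,green}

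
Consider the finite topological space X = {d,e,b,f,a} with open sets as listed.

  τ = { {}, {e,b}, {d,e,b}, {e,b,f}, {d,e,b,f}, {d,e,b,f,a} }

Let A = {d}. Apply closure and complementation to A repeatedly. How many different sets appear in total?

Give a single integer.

6

closure: X∖int(X∖A) = X∖{e,b,f} = {d,a}
Let k=closure and c=complement:
  1. A     = {d}
  2. kA    = {d,a}
  3. cA    = {e,b,f,a}
  4. ckA   = {e,b,f}
  5. kcA   = {d,e,b,f,a}
  6. ckcA  = {}
— saturated at 6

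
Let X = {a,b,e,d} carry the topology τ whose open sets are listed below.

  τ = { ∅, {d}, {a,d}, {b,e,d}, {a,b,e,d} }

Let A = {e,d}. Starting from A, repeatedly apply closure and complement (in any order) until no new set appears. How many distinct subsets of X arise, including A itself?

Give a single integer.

closure: X∖int(X∖A) = X∖∅ = {a,b,e,d}
Let k=closure and c=complement:
  1. A     = {e,d}
  2. kA    = {a,b,e,d}
  3. cA    = {a,b}
  4. ckA   = ∅
  5. kcA   = {a,b,e}
  6. ckcA  = {d}
— saturated at 6

6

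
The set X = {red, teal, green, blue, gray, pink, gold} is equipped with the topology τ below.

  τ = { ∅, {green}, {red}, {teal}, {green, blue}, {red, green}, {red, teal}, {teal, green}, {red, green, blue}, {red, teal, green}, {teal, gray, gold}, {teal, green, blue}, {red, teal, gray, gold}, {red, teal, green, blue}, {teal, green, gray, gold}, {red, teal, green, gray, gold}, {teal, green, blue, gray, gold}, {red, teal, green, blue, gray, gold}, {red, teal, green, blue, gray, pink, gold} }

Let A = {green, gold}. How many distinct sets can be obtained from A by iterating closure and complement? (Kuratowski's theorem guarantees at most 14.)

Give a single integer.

10

X∖A={red, teal, blue, gray, pink}, int(X∖A)={red, teal}, hence cl(A)={green, blue, gray, pink, gold}
Orbit (k=closure, c=complement):
  1. A     = {green, gold}
  2. kA    = {green, blue, gray, pink, gold}
  3. cA    = {red, teal, blue, gray, pink}
  4. ckA   = {red, teal}
  5. kcA   = {red, teal, blue, gray, pink, gold}
  6. kckA  = {red, teal, gray, pink, gold}
  7. ckcA  = {green}
  8. ckckA = {green, blue}
  9. kckcA = {green, blue, pink}
  10. ckckcA = {red, teal, gray, gold}
(closed under both — stop)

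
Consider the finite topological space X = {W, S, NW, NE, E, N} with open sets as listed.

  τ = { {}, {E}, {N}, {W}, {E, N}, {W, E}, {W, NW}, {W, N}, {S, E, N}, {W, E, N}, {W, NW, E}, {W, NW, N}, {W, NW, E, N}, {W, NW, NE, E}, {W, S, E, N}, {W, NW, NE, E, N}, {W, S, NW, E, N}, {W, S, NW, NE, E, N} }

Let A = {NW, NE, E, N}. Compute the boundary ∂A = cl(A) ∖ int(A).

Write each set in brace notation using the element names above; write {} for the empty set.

{S, NW, NE}

open subsets of A: {}, {N}, {E}, {E, N}; so int(A) = {E, N}
closure: X∖int(X∖A) = X∖{W} = {S, NW, NE, E, N}
∂A = {S, NW, NE, E, N} minus {E, N} = {S, NW, NE}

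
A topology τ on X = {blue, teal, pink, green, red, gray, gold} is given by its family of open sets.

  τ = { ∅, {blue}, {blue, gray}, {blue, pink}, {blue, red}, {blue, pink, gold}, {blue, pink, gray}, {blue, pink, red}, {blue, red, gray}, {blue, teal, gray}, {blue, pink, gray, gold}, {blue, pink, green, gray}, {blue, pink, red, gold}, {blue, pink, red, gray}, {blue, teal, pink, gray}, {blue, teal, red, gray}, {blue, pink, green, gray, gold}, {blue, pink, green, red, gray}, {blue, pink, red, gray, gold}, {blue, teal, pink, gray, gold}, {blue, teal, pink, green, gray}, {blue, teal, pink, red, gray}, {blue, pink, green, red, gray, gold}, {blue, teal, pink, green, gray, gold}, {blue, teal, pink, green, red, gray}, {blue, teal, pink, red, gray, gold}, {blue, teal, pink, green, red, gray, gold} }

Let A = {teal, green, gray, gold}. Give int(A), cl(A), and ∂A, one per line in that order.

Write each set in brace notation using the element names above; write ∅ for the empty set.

opens ⊆ A: ∅; union → int = ∅
complement {blue, pink, red}; its interior {blue, pink, red}; cl(A) = X∖{blue, pink, red} = {teal, green, gray, gold}
boundary = {teal, green, gray, gold} ∖ ∅ = {teal, green, gray, gold}

int(A) = ∅
cl(A)  = {teal, green, gray, gold}
∂A     = {teal, green, gray, gold}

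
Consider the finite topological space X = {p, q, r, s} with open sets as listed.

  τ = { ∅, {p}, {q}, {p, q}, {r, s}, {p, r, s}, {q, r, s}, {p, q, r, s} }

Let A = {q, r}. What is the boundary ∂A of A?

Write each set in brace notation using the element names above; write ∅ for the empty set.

{r, s}

opens ⊆ A: ∅, {q}; union → int = {q}
complement {p, s}; its interior {p}; cl(A) = X∖{p} = {q, r, s}
boundary = {q, r, s} ∖ {q} = {r, s}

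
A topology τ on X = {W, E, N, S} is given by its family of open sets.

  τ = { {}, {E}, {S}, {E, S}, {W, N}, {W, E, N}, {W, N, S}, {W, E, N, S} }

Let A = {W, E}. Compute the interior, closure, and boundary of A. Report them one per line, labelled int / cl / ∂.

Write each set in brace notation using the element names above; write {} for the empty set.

int(A) = {E}
cl(A)  = {W, E, N}
∂A     = {W, N}

open subsets of A: {}, {E}; so int(A) = {E}
closure: X∖int(X∖A) = X∖{S} = {W, E, N}
∂A = {W, E, N} minus {E} = {W, N}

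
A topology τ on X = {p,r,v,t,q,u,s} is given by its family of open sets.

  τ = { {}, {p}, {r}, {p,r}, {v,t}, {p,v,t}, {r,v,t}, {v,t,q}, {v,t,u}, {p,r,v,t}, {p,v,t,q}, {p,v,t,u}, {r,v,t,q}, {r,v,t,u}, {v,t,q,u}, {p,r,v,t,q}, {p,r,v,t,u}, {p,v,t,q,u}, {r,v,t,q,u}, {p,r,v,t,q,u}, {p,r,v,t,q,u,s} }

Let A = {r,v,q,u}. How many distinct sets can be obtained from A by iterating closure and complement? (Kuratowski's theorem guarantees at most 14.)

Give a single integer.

X∖A={p,t,s}, int(X∖A)={p}, hence cl(A)={r,v,t,q,u,s}
Orbit (k=closure, c=complement):
  1. A     = {r,v,q,u}
  2. kA    = {r,v,t,q,u,s}
  3. cA    = {p,t,s}
  4. ckA   = {p}
  5. kcA   = {p,v,t,q,u,s}
  6. kckA  = {p,s}
  7. ckcA  = {r}
  8. ckckA = {r,v,t,q,u}
  9. kckcA = {r,s}
  10. ckckcA = {p,v,t,q,u}
(closed under both — stop)

10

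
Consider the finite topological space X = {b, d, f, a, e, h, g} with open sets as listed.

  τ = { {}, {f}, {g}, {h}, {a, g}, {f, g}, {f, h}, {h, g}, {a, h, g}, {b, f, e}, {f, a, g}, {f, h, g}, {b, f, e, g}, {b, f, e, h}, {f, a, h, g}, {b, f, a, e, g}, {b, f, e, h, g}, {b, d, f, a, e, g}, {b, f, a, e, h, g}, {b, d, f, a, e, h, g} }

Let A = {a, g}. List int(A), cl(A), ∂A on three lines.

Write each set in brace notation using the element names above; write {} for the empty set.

opens ⊆ A: {}, {g}, {a, g}; union → int = {a, g}
complement {b, d, f, e, h}; its interior {b, f, e, h}; cl(A) = X∖{b, f, e, h} = {d, a, g}
boundary = {d, a, g} ∖ {a, g} = {d}

int(A) = {a, g}
cl(A)  = {d, a, g}
∂A     = {d}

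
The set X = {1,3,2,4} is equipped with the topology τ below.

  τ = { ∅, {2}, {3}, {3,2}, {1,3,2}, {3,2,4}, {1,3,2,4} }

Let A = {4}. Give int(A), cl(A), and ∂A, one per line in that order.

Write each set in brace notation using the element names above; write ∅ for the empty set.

int(A) = ∅
cl(A)  = {4}
∂A     = {4}

opens ⊆ A: ∅; union → int = ∅
complement {1,3,2}; its interior {1,3,2}; cl(A) = X∖{1,3,2} = {4}
boundary = {4} ∖ ∅ = {4}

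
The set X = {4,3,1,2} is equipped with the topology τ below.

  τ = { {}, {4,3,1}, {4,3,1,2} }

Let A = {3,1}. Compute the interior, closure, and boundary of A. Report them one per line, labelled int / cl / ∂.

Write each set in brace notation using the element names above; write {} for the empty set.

int(A) = {}
cl(A)  = {4,3,1,2}
∂A     = {4,3,1,2}

interior: largest open inside A is {} (from {})
cl via duality: int({4,2}) = {}, so X∖{} = {4,3,1,2}
cl∖int = {4,3,1,2}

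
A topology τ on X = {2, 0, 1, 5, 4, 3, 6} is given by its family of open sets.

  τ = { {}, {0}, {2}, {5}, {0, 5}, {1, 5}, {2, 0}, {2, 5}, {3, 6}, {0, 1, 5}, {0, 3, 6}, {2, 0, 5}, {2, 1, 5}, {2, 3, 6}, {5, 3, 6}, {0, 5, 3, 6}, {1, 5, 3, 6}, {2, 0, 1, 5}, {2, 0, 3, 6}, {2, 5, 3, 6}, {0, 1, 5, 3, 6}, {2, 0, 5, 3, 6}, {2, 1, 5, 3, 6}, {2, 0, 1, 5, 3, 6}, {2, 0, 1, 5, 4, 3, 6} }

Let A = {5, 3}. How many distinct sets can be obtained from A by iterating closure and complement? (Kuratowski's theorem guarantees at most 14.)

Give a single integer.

12

X∖A={2, 0, 1, 4, 6}, int(X∖A)={2, 0}, hence cl(A)={1, 5, 4, 3, 6}
Orbit (k=closure, c=complement):
  1. A     = {5, 3}
  2. kA    = {1, 5, 4, 3, 6}
  3. cA    = {2, 0, 1, 4, 6}
  4. ckA   = {2, 0}
  5. kcA   = {2, 0, 1, 4, 3, 6}
  6. kckA  = {2, 0, 4}
  7. ckcA  = {5}
  8. ckckA = {1, 5, 3, 6}
  9. kckcA = {1, 5, 4}
  10. ckckcA = {2, 0, 3, 6}
  11. kckckcA = {2, 0, 4, 3, 6}
  12. ckckckcA = {1, 5}
(closed under both — stop)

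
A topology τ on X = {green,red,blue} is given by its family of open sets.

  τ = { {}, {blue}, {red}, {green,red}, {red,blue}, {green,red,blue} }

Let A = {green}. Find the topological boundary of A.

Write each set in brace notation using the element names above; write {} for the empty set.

{green}

interior: largest open inside A is {} (from {})
cl via duality: int({red,blue}) = {red,blue}, so X∖{red,blue} = {green}
cl∖int = {green}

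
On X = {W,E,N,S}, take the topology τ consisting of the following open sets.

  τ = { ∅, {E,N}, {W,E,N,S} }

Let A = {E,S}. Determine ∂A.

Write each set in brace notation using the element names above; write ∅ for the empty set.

interior: largest open inside A is ∅ (from ∅)
cl via duality: int({W,N}) = ∅, so X∖∅ = {W,E,N,S}
cl∖int = {W,E,N,S}

{W,E,N,S}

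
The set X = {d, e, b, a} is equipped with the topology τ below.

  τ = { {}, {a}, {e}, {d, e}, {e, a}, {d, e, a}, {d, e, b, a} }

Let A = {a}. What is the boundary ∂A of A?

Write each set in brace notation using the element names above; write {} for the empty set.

{b}

opens ⊆ A: {}, {a}; union → int = {a}
complement {d, e, b}; its interior {d, e}; cl(A) = X∖{d, e} = {b, a}
boundary = {b, a} ∖ {a} = {b}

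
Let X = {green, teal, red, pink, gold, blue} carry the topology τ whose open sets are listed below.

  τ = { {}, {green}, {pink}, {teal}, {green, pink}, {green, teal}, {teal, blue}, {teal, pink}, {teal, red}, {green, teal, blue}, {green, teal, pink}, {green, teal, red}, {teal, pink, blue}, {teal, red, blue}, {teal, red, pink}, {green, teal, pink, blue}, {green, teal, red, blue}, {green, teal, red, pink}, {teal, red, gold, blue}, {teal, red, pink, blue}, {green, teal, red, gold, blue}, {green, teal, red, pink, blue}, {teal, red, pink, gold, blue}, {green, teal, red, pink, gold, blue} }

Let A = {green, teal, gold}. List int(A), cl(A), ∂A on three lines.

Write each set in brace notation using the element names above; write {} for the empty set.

interior: largest open inside A is {green, teal} (from {}, {green}, {teal}, {green, teal})
cl via duality: int({red, pink, blue}) = {pink}, so X∖{pink} = {green, teal, red, gold, blue}
cl∖int = {red, gold, blue}

int(A) = {green, teal}
cl(A)  = {green, teal, red, gold, blue}
∂A     = {red, gold, blue}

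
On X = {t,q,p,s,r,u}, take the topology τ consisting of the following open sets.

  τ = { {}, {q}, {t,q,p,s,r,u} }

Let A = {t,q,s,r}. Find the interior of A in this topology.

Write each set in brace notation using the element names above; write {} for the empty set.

interior: largest open inside A is {q} (from {}, {q})

{q}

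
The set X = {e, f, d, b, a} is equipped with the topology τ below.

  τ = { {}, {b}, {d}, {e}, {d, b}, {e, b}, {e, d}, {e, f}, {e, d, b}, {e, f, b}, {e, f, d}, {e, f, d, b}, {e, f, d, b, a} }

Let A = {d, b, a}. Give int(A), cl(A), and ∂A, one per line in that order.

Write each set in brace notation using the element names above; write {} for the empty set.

int(A) = {d, b}
cl(A)  = {d, b, a}
∂A     = {a}

U open, U⊆A: {}, {b}, {d}, {d, b}. int(A) = ⋃ = {d, b}
X∖A={e, f}, int(X∖A)={e, f}, hence cl(A)={d, b, a}
∂A: remove int from cl → {a}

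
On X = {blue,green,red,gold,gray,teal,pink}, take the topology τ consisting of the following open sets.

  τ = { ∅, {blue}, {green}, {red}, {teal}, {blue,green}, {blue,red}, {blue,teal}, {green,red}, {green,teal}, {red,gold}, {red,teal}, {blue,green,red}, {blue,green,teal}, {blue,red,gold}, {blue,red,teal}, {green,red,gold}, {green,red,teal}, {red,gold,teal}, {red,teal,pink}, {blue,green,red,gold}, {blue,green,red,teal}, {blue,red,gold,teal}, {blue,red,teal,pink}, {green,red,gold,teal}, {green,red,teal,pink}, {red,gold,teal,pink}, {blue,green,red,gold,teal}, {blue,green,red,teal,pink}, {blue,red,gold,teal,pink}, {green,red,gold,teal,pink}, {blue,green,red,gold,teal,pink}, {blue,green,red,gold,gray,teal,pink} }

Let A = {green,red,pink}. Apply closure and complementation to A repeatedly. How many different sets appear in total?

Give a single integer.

8

closure: X∖int(X∖A) = X∖{blue,teal} = {green,red,gold,gray,pink}
Let k=closure and c=complement:
  1. A     = {green,red,pink}
  2. kA    = {green,red,gold,gray,pink}
  3. cA    = {blue,gold,gray,teal}
  4. ckA   = {blue,teal}
  5. kcA   = {blue,gold,gray,teal,pink}
  6. kckA  = {blue,gray,teal,pink}
  7. ckcA  = {green,red}
  8. ckckA = {green,red,gold}
— saturated at 8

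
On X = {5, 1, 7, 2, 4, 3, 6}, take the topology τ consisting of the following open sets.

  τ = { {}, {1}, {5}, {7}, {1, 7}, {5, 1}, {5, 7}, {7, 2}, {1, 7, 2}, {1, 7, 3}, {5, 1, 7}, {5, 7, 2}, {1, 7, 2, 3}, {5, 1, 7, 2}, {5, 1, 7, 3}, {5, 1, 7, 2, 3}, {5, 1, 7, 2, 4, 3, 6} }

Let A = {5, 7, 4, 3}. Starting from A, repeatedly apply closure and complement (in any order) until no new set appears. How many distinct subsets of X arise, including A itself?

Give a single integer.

complement {1, 2, 6}; its interior {1}; cl(A) = X∖{1} = {5, 7, 2, 4, 3, 6}
With k = closure, c = complement:
  1. A     = {5, 7, 4, 3}
  2. kA    = {5, 7, 2, 4, 3, 6}
  3. cA    = {1, 2, 6}
  4. ckA   = {1}
  5. kcA   = {1, 2, 4, 3, 6}
  6. kckA  = {1, 4, 3, 6}
  7. ckcA  = {5, 7}
  8. ckckA = {5, 7, 2}
k, c of each give nothing new

8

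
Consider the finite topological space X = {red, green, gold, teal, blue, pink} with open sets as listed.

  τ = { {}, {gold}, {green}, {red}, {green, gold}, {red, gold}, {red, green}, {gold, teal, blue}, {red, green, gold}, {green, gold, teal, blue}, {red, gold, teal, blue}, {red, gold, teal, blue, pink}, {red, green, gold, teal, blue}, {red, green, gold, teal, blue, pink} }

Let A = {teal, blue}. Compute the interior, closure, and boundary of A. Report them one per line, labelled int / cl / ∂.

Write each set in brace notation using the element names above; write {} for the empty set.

open subsets of A: {}; so int(A) = {}
closure: X∖int(X∖A) = X∖{red, green, gold} = {teal, blue, pink}
∂A = {teal, blue, pink} minus {} = {teal, blue, pink}

int(A) = {}
cl(A)  = {teal, blue, pink}
∂A     = {teal, blue, pink}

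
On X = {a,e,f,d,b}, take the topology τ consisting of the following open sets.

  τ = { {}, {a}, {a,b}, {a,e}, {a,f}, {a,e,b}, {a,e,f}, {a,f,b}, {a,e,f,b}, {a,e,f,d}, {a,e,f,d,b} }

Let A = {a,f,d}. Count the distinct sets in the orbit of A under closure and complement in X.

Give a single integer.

6

X∖A={e,b}, int(X∖A)={}, hence cl(A)={a,e,f,d,b}
Orbit (k=closure, c=complement):
  1. A     = {a,f,d}
  2. kA    = {a,e,f,d,b}
  3. cA    = {e,b}
  4. ckA   = {}
  5. kcA   = {e,d,b}
  6. ckcA  = {a,f}
(closed under both — stop)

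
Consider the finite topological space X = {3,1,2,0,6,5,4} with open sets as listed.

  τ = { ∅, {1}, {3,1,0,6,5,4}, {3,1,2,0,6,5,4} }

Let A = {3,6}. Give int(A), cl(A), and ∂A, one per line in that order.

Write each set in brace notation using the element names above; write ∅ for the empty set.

opens ⊆ A: ∅; union → int = ∅
complement {1,2,0,5,4}; its interior {1}; cl(A) = X∖{1} = {3,2,0,6,5,4}
boundary = {3,2,0,6,5,4} ∖ ∅ = {3,2,0,6,5,4}

int(A) = ∅
cl(A)  = {3,2,0,6,5,4}
∂A     = {3,2,0,6,5,4}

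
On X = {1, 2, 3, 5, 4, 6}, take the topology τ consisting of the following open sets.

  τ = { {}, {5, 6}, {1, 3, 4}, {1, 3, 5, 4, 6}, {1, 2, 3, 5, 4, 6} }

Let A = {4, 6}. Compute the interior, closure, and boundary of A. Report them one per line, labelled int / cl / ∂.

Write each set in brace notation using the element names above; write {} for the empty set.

int(A) = {}
cl(A)  = {1, 2, 3, 5, 4, 6}
∂A     = {1, 2, 3, 5, 4, 6}

open subsets of A: {}; so int(A) = {}
closure: X∖int(X∖A) = X∖{} = {1, 2, 3, 5, 4, 6}
∂A = {1, 2, 3, 5, 4, 6} minus {} = {1, 2, 3, 5, 4, 6}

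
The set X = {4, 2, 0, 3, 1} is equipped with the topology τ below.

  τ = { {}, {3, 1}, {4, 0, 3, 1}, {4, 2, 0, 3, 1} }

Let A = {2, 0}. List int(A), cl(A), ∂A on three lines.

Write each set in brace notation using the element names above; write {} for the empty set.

open subsets of A: {}; so int(A) = {}
closure: X∖int(X∖A) = X∖{3, 1} = {4, 2, 0}
∂A = {4, 2, 0} minus {} = {4, 2, 0}

int(A) = {}
cl(A)  = {4, 2, 0}
∂A     = {4, 2, 0}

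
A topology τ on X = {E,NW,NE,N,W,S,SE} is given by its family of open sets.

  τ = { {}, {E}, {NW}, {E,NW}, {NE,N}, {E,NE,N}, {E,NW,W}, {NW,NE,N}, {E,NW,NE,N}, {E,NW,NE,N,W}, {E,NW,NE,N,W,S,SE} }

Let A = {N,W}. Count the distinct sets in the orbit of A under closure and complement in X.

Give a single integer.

cl via duality: int({E,NW,NE,S,SE}) = {E,NW}, so X∖{E,NW} = {NE,N,W,S,SE}
Write k for closure, c for complement:
  1. A     = {N,W}
  2. kA    = {NE,N,W,S,SE}
  3. cA    = {E,NW,NE,S,SE}
  4. ckA   = {E,NW}
  5. kcA   = {E,NW,NE,N,W,S,SE}
  6. kckA  = {E,NW,W,S,SE}
  7. ckcA  = {}
  8. ckckA = {NE,N}
  9. kckckA = {NE,N,S,SE}
  10. ckckckA = {E,NW,W}
applying k or c yields no new set

10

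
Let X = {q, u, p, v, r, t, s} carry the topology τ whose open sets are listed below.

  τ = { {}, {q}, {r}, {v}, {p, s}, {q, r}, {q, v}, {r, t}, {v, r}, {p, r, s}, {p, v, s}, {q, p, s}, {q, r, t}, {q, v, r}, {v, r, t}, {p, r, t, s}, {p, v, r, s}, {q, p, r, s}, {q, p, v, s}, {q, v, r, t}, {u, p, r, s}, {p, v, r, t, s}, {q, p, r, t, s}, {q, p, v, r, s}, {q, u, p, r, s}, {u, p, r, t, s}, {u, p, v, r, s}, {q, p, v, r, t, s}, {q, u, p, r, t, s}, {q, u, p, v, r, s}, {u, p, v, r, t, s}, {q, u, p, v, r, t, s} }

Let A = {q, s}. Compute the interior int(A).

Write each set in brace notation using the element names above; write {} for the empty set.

{q}

open subsets of A: {}, {q}; so int(A) = {q}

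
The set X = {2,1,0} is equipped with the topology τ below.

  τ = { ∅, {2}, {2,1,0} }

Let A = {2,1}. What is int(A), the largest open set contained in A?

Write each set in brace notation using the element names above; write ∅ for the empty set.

{2}

interior: largest open inside A is {2} (from ∅, {2})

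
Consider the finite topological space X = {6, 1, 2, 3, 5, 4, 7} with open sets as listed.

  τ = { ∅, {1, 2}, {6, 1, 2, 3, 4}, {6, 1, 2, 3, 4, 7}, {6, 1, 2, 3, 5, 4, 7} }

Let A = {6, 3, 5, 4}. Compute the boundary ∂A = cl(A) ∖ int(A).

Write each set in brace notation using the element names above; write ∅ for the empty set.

{6, 3, 5, 4, 7}

open subsets of A: ∅; so int(A) = ∅
closure: X∖int(X∖A) = X∖{1, 2} = {6, 3, 5, 4, 7}
∂A = {6, 3, 5, 4, 7} minus ∅ = {6, 3, 5, 4, 7}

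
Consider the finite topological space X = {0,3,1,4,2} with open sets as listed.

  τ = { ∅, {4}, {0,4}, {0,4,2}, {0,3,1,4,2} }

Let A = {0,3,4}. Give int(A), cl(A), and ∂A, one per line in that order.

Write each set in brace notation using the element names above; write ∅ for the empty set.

int(A) = {0,4}
cl(A)  = {0,3,1,4,2}
∂A     = {3,1,2}

opens ⊆ A: ∅, {4}, {0,4}; union → int = {0,4}
complement {1,2}; its interior ∅; cl(A) = X∖∅ = {0,3,1,4,2}
boundary = {0,3,1,4,2} ∖ {0,4} = {3,1,2}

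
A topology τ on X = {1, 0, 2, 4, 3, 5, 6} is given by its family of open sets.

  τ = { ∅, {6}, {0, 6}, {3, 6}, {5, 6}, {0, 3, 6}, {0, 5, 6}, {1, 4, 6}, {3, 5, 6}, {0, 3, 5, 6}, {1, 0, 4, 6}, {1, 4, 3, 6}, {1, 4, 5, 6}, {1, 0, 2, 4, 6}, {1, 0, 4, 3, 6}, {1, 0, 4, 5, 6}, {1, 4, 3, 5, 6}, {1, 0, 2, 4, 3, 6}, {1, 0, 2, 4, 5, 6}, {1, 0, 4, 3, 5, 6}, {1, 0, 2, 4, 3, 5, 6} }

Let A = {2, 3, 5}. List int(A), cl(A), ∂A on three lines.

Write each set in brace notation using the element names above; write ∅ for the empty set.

int(A) = ∅
cl(A)  = {2, 3, 5}
∂A     = {2, 3, 5}

opens ⊆ A: ∅; union → int = ∅
complement {1, 0, 4, 6}; its interior {1, 0, 4, 6}; cl(A) = X∖{1, 0, 4, 6} = {2, 3, 5}
boundary = {2, 3, 5} ∖ ∅ = {2, 3, 5}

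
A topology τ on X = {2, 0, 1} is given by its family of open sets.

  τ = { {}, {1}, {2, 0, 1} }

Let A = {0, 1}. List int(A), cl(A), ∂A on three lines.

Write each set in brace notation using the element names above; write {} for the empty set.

interior: largest open inside A is {1} (from {}, {1})
cl via duality: int({2}) = {}, so X∖{} = {2, 0, 1}
cl∖int = {2, 0}

int(A) = {1}
cl(A)  = {2, 0, 1}
∂A     = {2, 0}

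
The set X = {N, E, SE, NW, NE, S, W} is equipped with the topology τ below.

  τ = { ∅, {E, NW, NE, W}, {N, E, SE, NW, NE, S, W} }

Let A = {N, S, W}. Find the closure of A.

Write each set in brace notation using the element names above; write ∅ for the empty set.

{N, E, SE, NW, NE, S, W}

X∖A={E, SE, NW, NE}, int(X∖A)=∅, hence cl(A)={N, E, SE, NW, NE, S, W}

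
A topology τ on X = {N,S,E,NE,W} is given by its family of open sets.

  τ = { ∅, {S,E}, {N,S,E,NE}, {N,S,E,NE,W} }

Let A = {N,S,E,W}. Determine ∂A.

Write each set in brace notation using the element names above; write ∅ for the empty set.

{N,NE,W}

interior: largest open inside A is {S,E} (from ∅, {S,E})
cl via duality: int({NE}) = ∅, so X∖∅ = {N,S,E,NE,W}
cl∖int = {N,NE,W}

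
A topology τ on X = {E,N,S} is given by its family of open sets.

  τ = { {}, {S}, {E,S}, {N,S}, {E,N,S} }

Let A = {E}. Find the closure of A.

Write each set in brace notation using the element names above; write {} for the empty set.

{E}

cl via duality: int({N,S}) = {N,S}, so X∖{N,S} = {E}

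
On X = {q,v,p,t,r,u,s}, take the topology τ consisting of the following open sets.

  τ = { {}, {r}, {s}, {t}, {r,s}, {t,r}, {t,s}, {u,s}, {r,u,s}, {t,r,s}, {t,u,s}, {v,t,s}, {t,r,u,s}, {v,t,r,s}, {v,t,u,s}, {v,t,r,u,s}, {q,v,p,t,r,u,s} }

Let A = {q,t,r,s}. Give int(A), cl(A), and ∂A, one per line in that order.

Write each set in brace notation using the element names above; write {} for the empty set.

int(A) = {t,r,s}
cl(A)  = {q,v,p,t,r,u,s}
∂A     = {q,v,p,u}

interior: largest open inside A is {t,r,s} (from {}, {t}, {r}, {s}, {r,s}, {t,s}, {t,r}, {t,r,s})
cl via duality: int({v,p,u}) = {}, so X∖{} = {q,v,p,t,r,u,s}
cl∖int = {q,v,p,u}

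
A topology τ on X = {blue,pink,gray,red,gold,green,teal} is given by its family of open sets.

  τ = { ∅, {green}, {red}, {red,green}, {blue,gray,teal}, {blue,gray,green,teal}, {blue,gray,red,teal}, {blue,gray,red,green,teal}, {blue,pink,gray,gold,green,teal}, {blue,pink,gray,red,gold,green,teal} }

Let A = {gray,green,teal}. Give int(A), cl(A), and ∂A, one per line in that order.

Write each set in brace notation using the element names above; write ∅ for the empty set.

int(A) = {green}
cl(A)  = {blue,pink,gray,gold,green,teal}
∂A     = {blue,pink,gray,gold,teal}

open subsets of A: ∅, {green}; so int(A) = {green}
closure: X∖int(X∖A) = X∖{red} = {blue,pink,gray,gold,green,teal}
∂A = {blue,pink,gray,gold,green,teal} minus {green} = {blue,pink,gray,gold,teal}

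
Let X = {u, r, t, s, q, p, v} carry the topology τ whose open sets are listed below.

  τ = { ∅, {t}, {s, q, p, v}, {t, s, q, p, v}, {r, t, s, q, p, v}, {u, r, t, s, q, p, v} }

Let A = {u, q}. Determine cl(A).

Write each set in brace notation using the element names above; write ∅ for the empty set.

{u, r, s, q, p, v}

closure: X∖int(X∖A) = X∖{t} = {u, r, s, q, p, v}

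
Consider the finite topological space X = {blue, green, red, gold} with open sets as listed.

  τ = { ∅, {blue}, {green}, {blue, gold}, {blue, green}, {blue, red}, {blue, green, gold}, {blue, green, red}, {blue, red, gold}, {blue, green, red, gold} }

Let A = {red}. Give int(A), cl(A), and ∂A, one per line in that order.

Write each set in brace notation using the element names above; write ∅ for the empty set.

int(A) = ∅
cl(A)  = {red}
∂A     = {red}

opens ⊆ A: ∅; union → int = ∅
complement {blue, green, gold}; its interior {blue, green, gold}; cl(A) = X∖{blue, green, gold} = {red}
boundary = {red} ∖ ∅ = {red}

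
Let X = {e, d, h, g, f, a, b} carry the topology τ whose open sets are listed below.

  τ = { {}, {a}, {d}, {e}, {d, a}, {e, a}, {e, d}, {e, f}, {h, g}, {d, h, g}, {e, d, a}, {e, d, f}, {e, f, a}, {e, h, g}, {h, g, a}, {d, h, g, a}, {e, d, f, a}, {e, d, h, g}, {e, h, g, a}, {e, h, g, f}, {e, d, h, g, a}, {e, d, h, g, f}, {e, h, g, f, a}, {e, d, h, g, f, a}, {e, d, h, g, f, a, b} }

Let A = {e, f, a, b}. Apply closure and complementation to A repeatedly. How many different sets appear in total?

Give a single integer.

4

X∖A={d, h, g}, int(X∖A)={d, h, g}, hence cl(A)={e, f, a, b}
Orbit (k=closure, c=complement):
  1. A     = {e, f, a, b}
  2. cA    = {d, h, g}
  3. kcA   = {d, h, g, b}
  4. ckcA  = {e, f, a}
(closed under both — stop)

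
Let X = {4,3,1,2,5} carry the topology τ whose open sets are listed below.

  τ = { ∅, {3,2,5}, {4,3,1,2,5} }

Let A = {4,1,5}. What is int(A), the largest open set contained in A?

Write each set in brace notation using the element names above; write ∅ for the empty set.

∅

opens ⊆ A: ∅; union → int = ∅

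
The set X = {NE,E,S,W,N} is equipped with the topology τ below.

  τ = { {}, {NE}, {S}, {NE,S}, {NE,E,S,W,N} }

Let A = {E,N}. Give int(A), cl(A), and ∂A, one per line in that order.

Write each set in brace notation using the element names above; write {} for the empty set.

int(A) = {}
cl(A)  = {E,W,N}
∂A     = {E,W,N}

opens ⊆ A: {}; union → int = {}
complement {NE,S,W}; its interior {NE,S}; cl(A) = X∖{NE,S} = {E,W,N}
boundary = {E,W,N} ∖ {} = {E,W,N}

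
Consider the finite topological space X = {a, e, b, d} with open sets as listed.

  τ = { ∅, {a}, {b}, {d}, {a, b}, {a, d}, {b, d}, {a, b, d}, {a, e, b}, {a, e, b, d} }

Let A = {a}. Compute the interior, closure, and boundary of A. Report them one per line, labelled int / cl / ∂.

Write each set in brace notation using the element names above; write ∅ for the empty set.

open subsets of A: ∅, {a}; so int(A) = {a}
closure: X∖int(X∖A) = X∖{b, d} = {a, e}
∂A = {a, e} minus {a} = {e}

int(A) = {a}
cl(A)  = {a, e}
∂A     = {e}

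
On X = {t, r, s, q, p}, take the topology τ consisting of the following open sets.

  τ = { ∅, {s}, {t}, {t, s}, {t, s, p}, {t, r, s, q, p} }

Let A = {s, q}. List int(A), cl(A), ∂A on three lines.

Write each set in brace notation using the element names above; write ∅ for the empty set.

int(A) = {s}
cl(A)  = {r, s, q, p}
∂A     = {r, q, p}

U open, U⊆A: ∅, {s}. int(A) = ⋃ = {s}
X∖A={t, r, p}, int(X∖A)={t}, hence cl(A)={r, s, q, p}
∂A: remove int from cl → {r, q, p}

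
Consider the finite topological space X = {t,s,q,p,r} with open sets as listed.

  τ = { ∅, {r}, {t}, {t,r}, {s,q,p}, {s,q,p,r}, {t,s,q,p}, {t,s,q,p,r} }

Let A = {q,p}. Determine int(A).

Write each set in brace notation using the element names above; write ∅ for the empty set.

∅

open subsets of A: ∅; so int(A) = ∅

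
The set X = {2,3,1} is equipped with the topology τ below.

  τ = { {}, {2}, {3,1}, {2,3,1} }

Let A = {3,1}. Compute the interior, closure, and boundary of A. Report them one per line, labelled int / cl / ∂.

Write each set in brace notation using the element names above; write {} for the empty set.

int(A) = {3,1}
cl(A)  = {3,1}
∂A     = {}

U open, U⊆A: {}, {3,1}. int(A) = ⋃ = {3,1}
X∖A={2}, int(X∖A)={2}, hence cl(A)={3,1}
∂A: remove int from cl → {}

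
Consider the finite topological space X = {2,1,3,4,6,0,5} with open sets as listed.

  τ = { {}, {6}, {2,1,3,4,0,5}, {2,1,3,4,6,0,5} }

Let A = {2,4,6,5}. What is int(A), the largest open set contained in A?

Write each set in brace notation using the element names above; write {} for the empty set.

opens ⊆ A: {}, {6}; union → int = {6}

{6}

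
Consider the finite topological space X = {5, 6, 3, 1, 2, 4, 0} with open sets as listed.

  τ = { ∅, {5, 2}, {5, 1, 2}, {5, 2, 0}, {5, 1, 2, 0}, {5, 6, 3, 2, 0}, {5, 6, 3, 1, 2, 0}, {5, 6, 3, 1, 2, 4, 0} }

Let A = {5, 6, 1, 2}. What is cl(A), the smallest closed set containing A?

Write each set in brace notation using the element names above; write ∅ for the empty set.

cl via duality: int({3, 4, 0}) = ∅, so X∖∅ = {5, 6, 3, 1, 2, 4, 0}

{5, 6, 3, 1, 2, 4, 0}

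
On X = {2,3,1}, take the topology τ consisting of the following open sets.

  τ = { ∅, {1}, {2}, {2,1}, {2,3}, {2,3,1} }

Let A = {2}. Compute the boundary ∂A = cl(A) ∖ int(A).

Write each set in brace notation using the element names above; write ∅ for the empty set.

{3}

interior: largest open inside A is {2} (from ∅, {2})
cl via duality: int({3,1}) = {1}, so X∖{1} = {2,3}
cl∖int = {3}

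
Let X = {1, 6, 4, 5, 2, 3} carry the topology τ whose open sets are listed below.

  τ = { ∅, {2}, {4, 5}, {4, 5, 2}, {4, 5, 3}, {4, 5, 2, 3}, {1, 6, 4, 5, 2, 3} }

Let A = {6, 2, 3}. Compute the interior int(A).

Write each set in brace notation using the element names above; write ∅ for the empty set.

U open, U⊆A: ∅, {2}. int(A) = ⋃ = {2}

{2}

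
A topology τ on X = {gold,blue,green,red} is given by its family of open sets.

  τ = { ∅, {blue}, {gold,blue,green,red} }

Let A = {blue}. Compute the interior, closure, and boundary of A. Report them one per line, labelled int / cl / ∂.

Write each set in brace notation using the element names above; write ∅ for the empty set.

int(A) = {blue}
cl(A)  = {gold,blue,green,red}
∂A     = {gold,green,red}

U open, U⊆A: ∅, {blue}. int(A) = ⋃ = {blue}
X∖A={gold,green,red}, int(X∖A)=∅, hence cl(A)={gold,blue,green,red}
∂A: remove int from cl → {gold,green,red}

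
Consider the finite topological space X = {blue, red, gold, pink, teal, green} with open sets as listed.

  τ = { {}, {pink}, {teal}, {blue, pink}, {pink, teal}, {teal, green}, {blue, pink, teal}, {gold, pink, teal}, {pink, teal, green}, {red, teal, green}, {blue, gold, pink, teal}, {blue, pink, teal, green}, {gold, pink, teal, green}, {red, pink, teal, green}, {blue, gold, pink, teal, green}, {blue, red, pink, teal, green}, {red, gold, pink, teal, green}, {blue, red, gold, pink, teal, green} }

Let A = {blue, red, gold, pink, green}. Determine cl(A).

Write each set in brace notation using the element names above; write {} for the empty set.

closure: X∖int(X∖A) = X∖{teal} = {blue, red, gold, pink, green}

{blue, red, gold, pink, green}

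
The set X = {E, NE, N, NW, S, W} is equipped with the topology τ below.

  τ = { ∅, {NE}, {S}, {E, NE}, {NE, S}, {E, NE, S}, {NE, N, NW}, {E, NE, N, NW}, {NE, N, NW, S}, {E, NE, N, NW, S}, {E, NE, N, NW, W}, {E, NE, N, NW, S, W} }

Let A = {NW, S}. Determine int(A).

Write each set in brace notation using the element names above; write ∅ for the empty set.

{S}

interior: largest open inside A is {S} (from ∅, {S})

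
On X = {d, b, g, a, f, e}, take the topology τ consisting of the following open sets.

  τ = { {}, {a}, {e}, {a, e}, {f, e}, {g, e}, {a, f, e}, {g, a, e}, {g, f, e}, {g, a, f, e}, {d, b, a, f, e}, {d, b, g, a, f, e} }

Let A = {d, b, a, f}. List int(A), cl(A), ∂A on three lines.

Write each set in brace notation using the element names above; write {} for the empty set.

U open, U⊆A: {}, {a}. int(A) = ⋃ = {a}
X∖A={g, e}, int(X∖A)={g, e}, hence cl(A)={d, b, a, f}
∂A: remove int from cl → {d, b, f}

int(A) = {a}
cl(A)  = {d, b, a, f}
∂A     = {d, b, f}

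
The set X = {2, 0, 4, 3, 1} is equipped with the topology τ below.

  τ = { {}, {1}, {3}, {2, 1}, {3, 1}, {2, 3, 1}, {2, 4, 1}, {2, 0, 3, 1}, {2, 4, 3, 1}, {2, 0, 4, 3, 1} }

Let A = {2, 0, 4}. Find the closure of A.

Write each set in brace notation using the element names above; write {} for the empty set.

cl via duality: int({3, 1}) = {3, 1}, so X∖{3, 1} = {2, 0, 4}

{2, 0, 4}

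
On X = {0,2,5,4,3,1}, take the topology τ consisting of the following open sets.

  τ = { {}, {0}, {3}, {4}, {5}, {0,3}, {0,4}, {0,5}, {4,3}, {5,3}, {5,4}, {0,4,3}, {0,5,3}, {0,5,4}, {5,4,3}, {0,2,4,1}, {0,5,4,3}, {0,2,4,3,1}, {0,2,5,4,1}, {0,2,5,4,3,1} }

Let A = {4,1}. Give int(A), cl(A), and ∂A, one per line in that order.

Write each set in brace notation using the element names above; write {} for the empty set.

int(A) = {4}
cl(A)  = {2,4,1}
∂A     = {2,1}

opens ⊆ A: {}, {4}; union → int = {4}
complement {0,2,5,3}; its interior {0,5,3}; cl(A) = X∖{0,5,3} = {2,4,1}
boundary = {2,4,1} ∖ {4} = {2,1}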